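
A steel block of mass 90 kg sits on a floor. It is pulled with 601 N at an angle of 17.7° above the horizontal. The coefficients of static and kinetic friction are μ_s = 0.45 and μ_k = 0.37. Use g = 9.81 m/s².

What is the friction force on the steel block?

f ≈ 259 N

Vertical equilibrium gives N = m g − P sin α = 700.2 N.
The horizontal driving force is P cos α = 572.5 N, so equilibrium needs friction f = 572.5 N.
μ_s N = 0.45 × 700.2 = 315.1 N.
The required friction exceeds μ_s N, so the steel block moves and f = μ_k N = 259 N.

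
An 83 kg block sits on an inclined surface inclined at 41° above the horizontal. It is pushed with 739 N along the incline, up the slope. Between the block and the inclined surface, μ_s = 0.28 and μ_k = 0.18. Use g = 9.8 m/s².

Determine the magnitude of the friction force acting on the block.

f ≈ 110 N (down the incline)

The normal reaction is N = m g cos θ = 613.9 N.
For equilibrium along the incline the friction force must supply f = m g sin θ − P = 533.6 − 739 = -205.4 N (positive meaning up-slope).
The static-friction ceiling is μ_s N = 0.28 × 613.9 = 171.9 N.
Since |-205.4| > 171.9 N, static friction cannot hold it; the block slides up the incline and kinetic friction applies: f = μ_k N = 0.18 × 613.9 = 110 N.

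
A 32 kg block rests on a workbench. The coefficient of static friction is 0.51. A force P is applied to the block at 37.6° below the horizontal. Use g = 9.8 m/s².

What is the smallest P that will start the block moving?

N = m g + P sin α (the push presses the block into the workbench).
At impending slip, P cos α = μ_s N = μ_s (m g + P sin α).
Solving: P (cos α − μ_s sin α) = μ_s m g → P = 0.51×314/(cos 37.6° − 0.51 sin 37.6°) = 160/0.4811 = 332 N.

P ≈ 332 N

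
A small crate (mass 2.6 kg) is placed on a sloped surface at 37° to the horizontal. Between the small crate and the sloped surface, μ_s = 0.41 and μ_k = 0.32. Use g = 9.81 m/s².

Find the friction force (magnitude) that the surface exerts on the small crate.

f ≈ 6.52 N (up the incline)

Normal force: N = m g cos θ = 2.6 × 9.81 × cos 37° = 20.37 N.
Along the slope the weight component is m g sin θ = 15.35 N; friction must supply exactly this, acting up-slope.
Maximum static friction available: μ_s N = 0.41 × 20.37 = 8.352 N.
Since |15.35| > 8.352 N, static friction cannot hold it; the small crate slides down the incline and kinetic friction applies: f = μ_k N = 0.32 × 20.37 = 6.52 N.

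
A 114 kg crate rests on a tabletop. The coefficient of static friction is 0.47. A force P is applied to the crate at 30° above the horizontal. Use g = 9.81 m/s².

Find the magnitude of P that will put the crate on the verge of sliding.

P ≈ 477 N

N = m g − P sin α (the pull lifts the crate).
At impending slip, P cos α = μ_s N = μ_s (m g − P sin α).
Solving: P (cos α + μ_s sin α) = μ_s m g → P = 0.47×1120/(cos 30° + 0.47 sin 30°) = 526/1.101 = 477 N.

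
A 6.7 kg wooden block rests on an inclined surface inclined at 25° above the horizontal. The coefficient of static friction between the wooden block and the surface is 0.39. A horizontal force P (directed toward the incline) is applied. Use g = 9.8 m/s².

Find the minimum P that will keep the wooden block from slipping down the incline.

P_min ≈ 4.24 N

The wooden block tends to slide down (tan θ > μ_s), so at the point of impending slip friction acts up-slope at its limit: f = μ_s N.
Perpendicular to the incline: N = m g cos θ + P sin θ.
Along the incline: P cos θ + μ_s N = m g sin θ, i.e. P cos θ + μ_s (m g cos θ + P sin θ) = m g sin θ.
Solving, P (cos θ + μ_s sin θ) = m g (sin θ − μ_s cos θ), so P = 65.7×0.06916/1.071 = 4.24 N.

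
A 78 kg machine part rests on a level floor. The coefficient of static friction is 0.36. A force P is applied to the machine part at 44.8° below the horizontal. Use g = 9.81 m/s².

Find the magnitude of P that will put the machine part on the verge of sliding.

P ≈ 604 N

N = m g + P sin α (the push presses the machine part into the level floor).
At impending slip, P cos α = μ_s N = μ_s (m g + P sin α).
Solving: P (cos α − μ_s sin α) = μ_s m g → P = 0.36×765/(cos 44.8° − 0.36 sin 44.8°) = 275/0.4559 = 604 N.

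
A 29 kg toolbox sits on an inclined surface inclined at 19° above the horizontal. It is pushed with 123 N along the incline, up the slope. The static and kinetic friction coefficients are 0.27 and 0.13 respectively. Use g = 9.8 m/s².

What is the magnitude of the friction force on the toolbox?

Perpendicular to the surface, N = m g cos θ = 29·9.8·cos 19° = 268.7 N.
The friction needed for equilibrium is m g sin θ − P = 92.53 − 123 = -30.47 N, measured positive up-slope.
Maximum static friction available: μ_s N = 0.27 × 268.7 = 72.55 N.
Since |-30.47| ≤ 72.55 N, static friction is sufficient; f equals the required value, not μ_s N.

f ≈ 30.5 N (down the incline)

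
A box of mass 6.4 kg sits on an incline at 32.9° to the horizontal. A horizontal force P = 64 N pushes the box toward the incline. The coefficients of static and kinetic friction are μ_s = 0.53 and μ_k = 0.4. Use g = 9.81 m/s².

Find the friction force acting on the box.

f ≈ 19.6 N (down the incline)

The horizontal push has a component P sin θ into the surface, so N = m g cos θ + P sin θ = 52.71 + 34.76 = 87.48 N.
Parallel to the incline: P cos θ − m g sin θ = 53.74 − 34.1 = 19.63 N; the friction needed to balance this is 19.63 N acting down the slope.
Maximum static friction: μ_s N = 0.53 × 87.48 = 46.36 N.
|f_req| = 19.63 ≤ 46.36 N → the box is in equilibrium; friction equals the required value.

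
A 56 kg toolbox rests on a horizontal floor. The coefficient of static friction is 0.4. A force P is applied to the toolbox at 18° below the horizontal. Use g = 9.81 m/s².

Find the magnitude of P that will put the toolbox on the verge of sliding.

P ≈ 266 N

N = m g + P sin α (the push presses the toolbox into the horizontal floor).
At impending slip, P cos α = μ_s N = μ_s (m g + P sin α).
Solving: P (cos α − μ_s sin α) = μ_s m g → P = 0.4×549/(cos 18° − 0.4 sin 18°) = 220/0.8274 = 266 N.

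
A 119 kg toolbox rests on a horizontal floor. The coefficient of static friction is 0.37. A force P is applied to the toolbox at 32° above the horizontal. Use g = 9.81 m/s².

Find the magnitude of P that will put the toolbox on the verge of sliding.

P ≈ 414 N

N = m g − P sin α (the pull lifts the toolbox).
At impending slip, P cos α = μ_s N = μ_s (m g − P sin α).
Solving: P (cos α + μ_s sin α) = μ_s m g → P = 0.37×1170/(cos 32° + 0.37 sin 32°) = 432/1.044 = 414 N.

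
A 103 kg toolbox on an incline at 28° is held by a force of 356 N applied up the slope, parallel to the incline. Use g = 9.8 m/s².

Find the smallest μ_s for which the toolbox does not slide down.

N = m g cos θ = 891.2 N.
Friction must make up the shortfall along the incline: f = m g sin θ − P = 473.9 − 356 = 117.9 N.
At the threshold f = μ_s N, so μ_s,min = 117.9/891.2 = 0.132.

μ_s,min ≈ 0.132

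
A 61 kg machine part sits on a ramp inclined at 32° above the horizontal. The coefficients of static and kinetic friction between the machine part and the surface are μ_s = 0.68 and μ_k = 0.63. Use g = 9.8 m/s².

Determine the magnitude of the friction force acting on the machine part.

Normal force: N = m g cos θ = 61 × 9.8 × cos 32° = 507 N.
For equilibrium along the incline, friction must balance the weight component: f = m g sin θ = 316.8 N up the slope.
Maximum static friction available: μ_s N = 0.68 × 507 = 344.7 N.
Since |316.8| ≤ 344.7 N, static friction is sufficient; f equals the required value, not μ_s N.

f ≈ 317 N (up the incline)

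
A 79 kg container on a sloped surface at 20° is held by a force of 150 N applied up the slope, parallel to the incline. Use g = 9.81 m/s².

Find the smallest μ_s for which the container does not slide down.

μ_s,min ≈ 0.158

N = m g cos θ = 728.3 N.
Friction must make up the shortfall along the incline: f = m g sin θ − P = 265.1 − 150 = 115.1 N.
At the threshold f = μ_s N, so μ_s,min = 115.1/728.3 = 0.158.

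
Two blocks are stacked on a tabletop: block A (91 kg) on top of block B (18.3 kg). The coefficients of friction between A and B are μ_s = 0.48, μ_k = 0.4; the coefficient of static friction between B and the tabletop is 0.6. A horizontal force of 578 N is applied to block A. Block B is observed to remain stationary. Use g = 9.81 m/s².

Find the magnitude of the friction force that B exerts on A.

f ≈ 357 N

Normal force at the A–B interface: N₁ = m_A g = 892.7 N.
Maximum static friction on A from B: μ_s N₁ = 0.48×892.7 = 428.5 N.
P = 578 N exceeds that limit, so A slips over B and the interface friction becomes kinetic: f₁ = μ_k N₁ = 0.4×892.7 = 357 N.
By Newton's third law B feels 357 N forward from A. With B stationary, the floor's static friction on B balances it: f₂ = 357 N (well within μ_s(m_A+m_B)g = 643.3 N).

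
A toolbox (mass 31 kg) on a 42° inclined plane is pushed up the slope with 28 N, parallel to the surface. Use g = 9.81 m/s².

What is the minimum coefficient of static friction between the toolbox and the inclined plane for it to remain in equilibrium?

μ_s,min ≈ 0.777

N = m g cos θ = 226 N.
Friction must make up the shortfall along the incline: f = m g sin θ − P = 203.5 − 28 = 175.5 N.
At the threshold f = μ_s N, so μ_s,min = 175.5/226 = 0.777.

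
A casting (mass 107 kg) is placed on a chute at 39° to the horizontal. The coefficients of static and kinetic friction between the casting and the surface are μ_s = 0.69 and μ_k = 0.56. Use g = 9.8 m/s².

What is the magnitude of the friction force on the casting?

f ≈ 456 N (up the incline)

Normal force: N = m g cos θ = 107 × 9.8 × cos 39° = 814.9 N.
For equilibrium along the incline, friction must balance the weight component: f = m g sin θ = 659.9 N up the slope.
Static friction can supply at most μ_s N = 562.3 N.
Since |659.9| > 562.3 N, static friction cannot hold it; the casting slides down the incline and kinetic friction applies: f = μ_k N = 0.56 × 814.9 = 456 N.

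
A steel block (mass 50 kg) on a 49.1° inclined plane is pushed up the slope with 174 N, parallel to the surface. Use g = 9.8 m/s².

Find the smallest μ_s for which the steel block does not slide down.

μ_s,min ≈ 0.612

N = m g cos θ = 320.8 N.
Friction must make up the shortfall along the incline: f = m g sin θ − P = 370.4 − 174 = 196.4 N.
At the threshold f = μ_s N, so μ_s,min = 196.4/320.8 = 0.612.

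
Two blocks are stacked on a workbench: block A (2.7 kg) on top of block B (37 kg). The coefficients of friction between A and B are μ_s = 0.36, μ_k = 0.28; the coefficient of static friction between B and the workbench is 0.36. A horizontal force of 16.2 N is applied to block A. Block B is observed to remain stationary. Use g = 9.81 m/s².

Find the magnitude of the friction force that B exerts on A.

Between the blocks, N₁ = m_A g = 26.49 N.
Maximum static friction on A from B: μ_s N₁ = 0.36×26.49 = 9.535 N.
P = 16.2 N exceeds that limit, so A slips over B and the interface friction becomes kinetic: f₁ = μ_k N₁ = 0.28×26.49 = 7.42 N.
B experiences an equal 7.42 N forward from A (third law). B is in equilibrium, so the floor supplies f₂ = 7.42 N of static friction (limit μ_s(m_A+m_B)g = 140.2 N, not exceeded).

f ≈ 7.42 N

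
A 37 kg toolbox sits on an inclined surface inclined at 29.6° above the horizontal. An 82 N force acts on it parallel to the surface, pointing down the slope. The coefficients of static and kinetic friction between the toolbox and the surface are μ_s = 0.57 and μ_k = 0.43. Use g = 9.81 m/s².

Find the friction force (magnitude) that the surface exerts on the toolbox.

Normal force: N = m g cos θ = 37 × 9.81 × cos 29.6° = 315.6 N.
Parallel to the incline, ΣF = 0 gives f = m g sin θ + P = 179.3 + 82 = 261.3 N (up-slope positive).
Maximum static friction available: μ_s N = 0.57 × 315.6 = 179.9 N.
Since |261.3| > 179.9 N, static friction cannot hold it; the toolbox slides down the incline and kinetic friction applies: f = μ_k N = 0.43 × 315.6 = 136 N.

f ≈ 136 N (up the incline)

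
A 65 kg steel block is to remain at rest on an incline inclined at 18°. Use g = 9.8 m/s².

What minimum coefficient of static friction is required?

μ_s,min ≈ 0.325

At the slip threshold m g sin θ = μ_s m g cos θ, so μ_s,min = tan θ.
μ_s,min = tan 18° = 0.325.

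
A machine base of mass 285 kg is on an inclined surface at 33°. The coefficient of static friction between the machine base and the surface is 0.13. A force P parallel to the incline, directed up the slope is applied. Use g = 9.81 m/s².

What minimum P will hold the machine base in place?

The machine base tends to slide down (tan θ > μ_s), so at the point of impending slip friction acts up-slope at its limit: f = μ_s N.
P is parallel to the surface, so N = m g cos θ = 2340 N.
Along the incline: P + μ_s N = m g sin θ, so P = 1520 − 0.13×2340 = 1220 N.

P_min ≈ 1220 N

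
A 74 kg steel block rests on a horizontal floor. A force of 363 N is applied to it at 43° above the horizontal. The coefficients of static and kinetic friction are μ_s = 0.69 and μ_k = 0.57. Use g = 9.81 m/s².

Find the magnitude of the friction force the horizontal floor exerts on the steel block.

f ≈ 265 N

Vertical equilibrium gives N = m g − P sin α = 478.4 N.
Horizontally, friction must balance P cos α = 265.5 N.
μ_s N = 0.69 × 478.4 = 330.1 N.
Since 265.5 N does not exceed the limit, the steel block stays at rest and f = 265 N.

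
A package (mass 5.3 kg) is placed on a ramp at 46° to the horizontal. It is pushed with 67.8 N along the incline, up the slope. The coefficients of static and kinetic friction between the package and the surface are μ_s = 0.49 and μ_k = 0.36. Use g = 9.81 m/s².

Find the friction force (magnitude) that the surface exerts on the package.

Normal force: N = m g cos θ = 5.3 × 9.81 × cos 46° = 36.12 N.
For equilibrium along the incline the friction force must supply f = m g sin θ − P = 37.4 − 67.8 = -30.4 N (positive meaning up-slope).
Maximum static friction available: μ_s N = 0.49 × 36.12 = 17.7 N.
|-30.4| exceeds 17.7 N, so the package slips up-slope; friction is kinetic, f = μ_k N = 0.36×36.12 = 13 N.

f ≈ 13 N (down the incline)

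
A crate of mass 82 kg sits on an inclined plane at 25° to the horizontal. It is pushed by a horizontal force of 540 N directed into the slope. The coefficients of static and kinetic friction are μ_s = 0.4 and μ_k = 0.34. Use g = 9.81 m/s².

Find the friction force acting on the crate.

The horizontal push has a component P sin θ into the surface, so N = m g cos θ + P sin θ = 729.1 + 228.2 = 957.3 N.
Along the incline, the net driving force (taking up-slope positive) is P cos θ − m g sin θ = 489.4 − 340 = 149.4 N, so equilibrium requires friction f = -149.4 N (down-slope).
Maximum static friction: μ_s N = 0.4 × 957.3 = 382.9 N.
|f_req| = 149.4 ≤ 382.9 N → the crate is in equilibrium; friction equals the required value.

f ≈ 149 N (down the incline)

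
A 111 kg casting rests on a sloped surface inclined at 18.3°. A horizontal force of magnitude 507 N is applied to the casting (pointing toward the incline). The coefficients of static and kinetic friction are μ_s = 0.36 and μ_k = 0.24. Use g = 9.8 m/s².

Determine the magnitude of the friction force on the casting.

Resolve perpendicular to the incline: N = m g cos θ + P sin θ = 111×9.8×cos 18.3° + 507×sin 18.3° = 1192 N.
Along the incline, the net driving force (taking up-slope positive) is P cos θ − m g sin θ = 481.4 − 341.6 = 139.8 N, so equilibrium requires friction f = -139.8 N (down-slope).
The limit of static friction is μ_s N = 429.1 N.
Since 139.8 N is within the 429.1 N limit, the casting stays put and friction is exactly 140 N.

f ≈ 140 N (down the incline)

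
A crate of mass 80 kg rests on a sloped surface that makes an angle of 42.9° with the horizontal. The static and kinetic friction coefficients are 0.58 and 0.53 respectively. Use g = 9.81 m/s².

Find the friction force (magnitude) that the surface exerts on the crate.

Normal force: N = m g cos θ = 80 × 9.81 × cos 42.9° = 574.9 N.
For equilibrium along the incline, friction must balance the weight component: f = m g sin θ = 534.2 N up the slope.
Maximum static friction available: μ_s N = 0.58 × 574.9 = 333.4 N.
|534.2| exceeds 333.4 N, so the crate slips down-slope; friction is kinetic, f = μ_k N = 0.53×574.9 = 305 N.

f ≈ 305 N (up the incline)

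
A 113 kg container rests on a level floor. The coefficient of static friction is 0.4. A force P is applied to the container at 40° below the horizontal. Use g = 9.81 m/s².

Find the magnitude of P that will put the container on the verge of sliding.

P ≈ 871 N

N = m g + P sin α (the push presses the container into the level floor).
At impending slip, P cos α = μ_s N = μ_s (m g + P sin α).
Solving: P (cos α − μ_s sin α) = μ_s m g → P = 0.4×1110/(cos 40° − 0.4 sin 40°) = 443/0.5089 = 871 N.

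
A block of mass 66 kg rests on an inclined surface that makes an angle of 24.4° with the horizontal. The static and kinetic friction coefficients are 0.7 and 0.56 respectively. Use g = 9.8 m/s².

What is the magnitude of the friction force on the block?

Normal force: N = m g cos θ = 66 × 9.8 × cos 24.4° = 589 N.
For equilibrium along the incline, friction must balance the weight component: f = m g sin θ = 267.2 N up the slope.
Maximum static friction available: μ_s N = 0.7 × 589 = 412.3 N.
Since |267.2| ≤ 412.3 N, no slip — friction simply equals what equilibrium demands.

f ≈ 267 N (up the incline)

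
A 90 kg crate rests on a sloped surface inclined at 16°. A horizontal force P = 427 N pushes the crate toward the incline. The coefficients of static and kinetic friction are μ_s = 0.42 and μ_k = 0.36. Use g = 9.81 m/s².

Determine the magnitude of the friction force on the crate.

f ≈ 167 N (down the incline)

The horizontal push has a component P sin θ into the surface, so N = m g cos θ + P sin θ = 848.7 + 117.7 = 966.4 N.
Along the incline, the net driving force (taking up-slope positive) is P cos θ − m g sin θ = 410.5 − 243.4 = 167.1 N, so equilibrium requires friction f = -167.1 N (down-slope).
Maximum static friction: μ_s N = 0.42 × 966.4 = 405.9 N.
|f_req| = 167.1 ≤ 405.9 N → the crate is in equilibrium; friction equals the required value.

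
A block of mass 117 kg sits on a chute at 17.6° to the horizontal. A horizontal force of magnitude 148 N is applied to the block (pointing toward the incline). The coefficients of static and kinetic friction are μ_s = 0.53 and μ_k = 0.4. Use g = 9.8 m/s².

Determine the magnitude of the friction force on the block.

f ≈ 206 N (up the incline)

The horizontal push has a component P sin θ into the surface, so N = m g cos θ + P sin θ = 1093 + 44.75 = 1138 N.
Parallel to the incline: P cos θ − m g sin θ = 141.1 − 346.7 = -205.6 N; the friction needed to balance this is 205.6 N acting up the slope.
Maximum static friction: μ_s N = 0.53 × 1138 = 603 N.
|f_req| = 205.6 ≤ 603 N → the block is in equilibrium; friction equals the required value.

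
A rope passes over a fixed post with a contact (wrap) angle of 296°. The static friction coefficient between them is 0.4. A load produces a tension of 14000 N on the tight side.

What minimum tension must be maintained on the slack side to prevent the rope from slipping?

T_min ≈ 1770 N

Capstan equation at impending slip: T_tight/T_slack = e^{μβ}.
β = 296° = 5.166 rad; e^{μβ} = e^{0.4×5.166} = 7.897.
T_slack = T_tight / e^{μβ} = 14000 / 7.897 = 1770 N.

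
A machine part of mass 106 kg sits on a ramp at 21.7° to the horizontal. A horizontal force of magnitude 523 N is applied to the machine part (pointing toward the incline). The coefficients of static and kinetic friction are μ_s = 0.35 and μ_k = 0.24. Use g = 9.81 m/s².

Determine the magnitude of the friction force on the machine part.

Resolve perpendicular to the incline: N = m g cos θ + P sin θ = 106×9.81×cos 21.7° + 523×sin 21.7° = 1160 N.
Along the incline, the net driving force (taking up-slope positive) is P cos θ − m g sin θ = 485.9 − 384.5 = 101.5 N, so equilibrium requires friction f = -101.5 N (down-slope).
The limit of static friction is μ_s N = 405.8 N.
|f_req| = 101.5 ≤ 405.8 N → the machine part is in equilibrium; friction equals the required value.

f ≈ 101 N (down the incline)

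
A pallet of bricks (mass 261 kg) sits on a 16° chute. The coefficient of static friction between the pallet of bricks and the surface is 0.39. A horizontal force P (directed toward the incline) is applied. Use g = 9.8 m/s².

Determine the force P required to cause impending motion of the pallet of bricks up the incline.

P ≈ 1950 N

At impending motion up the slope, friction acts down-slope at its limit: f = μ_s N.
Perpendicular to the incline: N = m g cos θ + P sin θ.
Along the incline: P cos θ = m g sin θ + μ_s N = m g sin θ + μ_s (m g cos θ + P sin θ).
Solving, P (cos θ − μ_s sin θ) = m g (sin θ + μ_s cos θ), so P = 261×9.8×(sin 16° + 0.39 cos 16°)/(cos 16° − 0.39 sin 16°) = 2560×0.6505/0.8538 = 1950 N.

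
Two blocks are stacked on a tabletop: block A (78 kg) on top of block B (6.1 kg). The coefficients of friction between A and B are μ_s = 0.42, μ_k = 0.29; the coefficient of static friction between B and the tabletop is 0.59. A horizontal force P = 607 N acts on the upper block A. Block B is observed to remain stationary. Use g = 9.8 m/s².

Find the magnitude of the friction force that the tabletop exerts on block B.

f ≈ 222 N

Normal force at the A–B interface: N₁ = m_A g = 764.4 N.
Maximum static friction on A from B: μ_s N₁ = 0.42×764.4 = 321 N.
Since P = 607 N > 321 N, A slides on B; the A–B friction is kinetic: f₁ = μ_k N₁ = 0.29×764.4 = 222 N.
By Newton's third law B feels 222 N forward from A. With B stationary, the floor's static friction on B balances it: f₂ = 222 N (well within μ_s(m_A+m_B)g = 486.3 N).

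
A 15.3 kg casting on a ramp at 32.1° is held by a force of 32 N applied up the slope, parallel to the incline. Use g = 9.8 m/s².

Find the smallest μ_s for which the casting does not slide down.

μ_s,min ≈ 0.375

N = m g cos θ = 127 N.
Friction must make up the shortfall along the incline: f = m g sin θ − P = 79.68 − 32 = 47.68 N.
At the threshold f = μ_s N, so μ_s,min = 47.68/127 = 0.375.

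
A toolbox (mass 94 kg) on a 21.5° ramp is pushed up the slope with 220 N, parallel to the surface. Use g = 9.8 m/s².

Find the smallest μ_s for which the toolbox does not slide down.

μ_s,min ≈ 0.137

N = m g cos θ = 857.1 N.
Friction must make up the shortfall along the incline: f = m g sin θ − P = 337.6 − 220 = 117.6 N.
At the threshold f = μ_s N, so μ_s,min = 117.6/857.1 = 0.137.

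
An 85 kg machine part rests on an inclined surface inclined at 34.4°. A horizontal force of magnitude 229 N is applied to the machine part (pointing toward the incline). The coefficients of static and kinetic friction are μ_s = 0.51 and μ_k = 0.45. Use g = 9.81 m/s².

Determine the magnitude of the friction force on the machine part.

f ≈ 282 N (up the incline)

Normal direction: N = m g cos θ + P sin θ = 817.4 N.
Along the incline, the net driving force (taking up-slope positive) is P cos θ − m g sin θ = 189 − 471.1 = -282.1 N, so equilibrium requires friction f = 282.1 N (up-slope).
The limit of static friction is μ_s N = 416.9 N.
|f_req| = 282.1 ≤ 416.9 N → the machine part is in equilibrium; friction equals the required value.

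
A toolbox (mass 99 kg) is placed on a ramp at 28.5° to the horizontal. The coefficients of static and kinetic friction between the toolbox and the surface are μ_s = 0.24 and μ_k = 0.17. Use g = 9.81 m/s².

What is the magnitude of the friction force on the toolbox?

Perpendicular to the surface, N = m g cos θ = 99·9.81·cos 28.5° = 853.5 N.
For equilibrium along the incline, friction must balance the weight component: f = m g sin θ = 463.4 N up the slope.
The static-friction ceiling is μ_s N = 0.24 × 853.5 = 204.8 N.
Since |463.4| > 204.8 N, static friction cannot hold it; the toolbox slides down the incline and kinetic friction applies: f = μ_k N = 0.17 × 853.5 = 145 N.

f ≈ 145 N (up the incline)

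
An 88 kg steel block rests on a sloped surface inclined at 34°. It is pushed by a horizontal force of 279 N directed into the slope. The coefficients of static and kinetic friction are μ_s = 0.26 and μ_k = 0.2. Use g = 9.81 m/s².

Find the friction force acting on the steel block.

The horizontal push has a component P sin θ into the surface, so N = m g cos θ + P sin θ = 715.7 + 156 = 871.7 N.
Along the incline, the net driving force (taking up-slope positive) is P cos θ − m g sin θ = 231.3 − 482.7 = -251.4 N, so equilibrium requires friction f = 251.4 N (up-slope).
The limit of static friction is μ_s N = 226.6 N.
|f_req| = 251.4 > 226.6 N → the steel block slides down the incline; f = μ_k N = 0.2 × 871.7 = 174 N.

f ≈ 174 N (up the incline)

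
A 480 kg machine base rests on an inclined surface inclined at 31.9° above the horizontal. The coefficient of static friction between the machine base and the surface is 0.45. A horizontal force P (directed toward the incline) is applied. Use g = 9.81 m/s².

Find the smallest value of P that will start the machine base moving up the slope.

P ≈ 7010 N

At impending motion up the slope, friction acts down-slope at its limit: f = μ_s N.
Perpendicular to the incline: N = m g cos θ + P sin θ.
Along the incline: P cos θ = m g sin θ + μ_s N = m g sin θ + μ_s (m g cos θ + P sin θ).
Solving, P (cos θ − μ_s sin θ) = m g (sin θ + μ_s cos θ), so P = 480×9.81×(sin 31.9° + 0.45 cos 31.9°)/(cos 31.9° − 0.45 sin 31.9°) = 4710×0.9105/0.6112 = 7010 N.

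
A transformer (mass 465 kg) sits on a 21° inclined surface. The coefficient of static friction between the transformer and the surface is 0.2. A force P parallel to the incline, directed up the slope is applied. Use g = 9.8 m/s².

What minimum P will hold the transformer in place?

P_min ≈ 782 N

The transformer tends to slide down (tan θ > μ_s), so at the point of impending slip friction acts up-slope at its limit: f = μ_s N.
P is parallel to the surface, so N = m g cos θ = 4250 N.
Along the incline: P + μ_s N = m g sin θ, so P = 1630 − 0.2×4250 = 782 N.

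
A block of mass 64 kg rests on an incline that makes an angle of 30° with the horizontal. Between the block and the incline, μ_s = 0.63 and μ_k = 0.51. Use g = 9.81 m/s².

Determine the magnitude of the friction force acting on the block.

Normal force: N = m g cos θ = 64 × 9.81 × cos 30° = 543.7 N.
Along the slope the weight component is m g sin θ = 313.9 N; friction must supply exactly this, acting up-slope.
Static friction can supply at most μ_s N = 342.5 N.
Since |313.9| ≤ 342.5 N, no slip — friction simply equals what equilibrium demands.

f ≈ 314 N (up the incline)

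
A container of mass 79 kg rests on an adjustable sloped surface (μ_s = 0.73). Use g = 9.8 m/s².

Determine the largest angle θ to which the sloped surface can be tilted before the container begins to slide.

At the slip threshold, m g sin θ = μ_s · m g cos θ, so tan θ = μ_s.
θ_max = arctan(0.73) = 36.1°.

θ_max ≈ 36.1°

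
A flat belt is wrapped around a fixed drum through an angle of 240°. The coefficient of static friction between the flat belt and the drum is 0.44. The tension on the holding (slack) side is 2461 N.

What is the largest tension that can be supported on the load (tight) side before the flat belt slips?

T_max ≈ 15500 N

At impending slip the capstan equation gives T₂/T₁ = e^{μβ} with β in radians.
β = 240° × π/180 = 4.189 rad.
e^{μβ} = e^{0.44×4.189} = 6.316.
T₂ = T₁ · e^{μβ} = 2461 × 6.316 = 15500 N.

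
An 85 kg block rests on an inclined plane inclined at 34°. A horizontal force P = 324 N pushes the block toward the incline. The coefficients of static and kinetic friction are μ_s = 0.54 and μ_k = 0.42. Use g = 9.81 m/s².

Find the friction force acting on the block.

f ≈ 198 N (up the incline)

Normal direction: N = m g cos θ + P sin θ = 872.5 N.
Parallel to the incline: P cos θ − m g sin θ = 268.6 − 466.3 = -197.7 N; the friction needed to balance this is 197.7 N acting up the slope.
Maximum static friction: μ_s N = 0.54 × 872.5 = 471.1 N.
Since 197.7 N is within the 471.1 N limit, the block stays put and friction is exactly 198 N.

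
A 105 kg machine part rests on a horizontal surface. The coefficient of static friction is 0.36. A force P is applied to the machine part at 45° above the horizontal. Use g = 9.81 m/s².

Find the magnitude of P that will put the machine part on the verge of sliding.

P ≈ 386 N

N = m g − P sin α (the pull lifts the machine part).
At impending slip, P cos α = μ_s N = μ_s (m g − P sin α).
Solving: P (cos α + μ_s sin α) = μ_s m g → P = 0.36×1030/(cos 45° + 0.36 sin 45°) = 371/0.9617 = 386 N.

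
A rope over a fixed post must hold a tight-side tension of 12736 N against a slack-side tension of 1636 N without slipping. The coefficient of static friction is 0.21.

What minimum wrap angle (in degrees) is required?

T₂/T₁ = e^{μβ} → β = ln(T₂/T₁)/μ.
β = ln(12736/1636)/0.21 = 2.052/0.21 = 9.772 rad.
In degrees: β = 9.772 × 180/π = 560°.

β_min ≈ 560°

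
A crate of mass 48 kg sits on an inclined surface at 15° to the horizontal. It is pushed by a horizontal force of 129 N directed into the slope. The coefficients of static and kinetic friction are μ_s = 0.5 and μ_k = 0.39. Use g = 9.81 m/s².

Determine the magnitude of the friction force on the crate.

f ≈ 2.73 N (down the incline)

Resolve perpendicular to the incline: N = m g cos θ + P sin θ = 48×9.81×cos 15° + 129×sin 15° = 488.2 N.
Parallel to the incline: P cos θ − m g sin θ = 124.6 − 121.9 = 2.732 N; the friction needed to balance this is 2.732 N acting down the slope.
Maximum static friction: μ_s N = 0.5 × 488.2 = 244.1 N.
Since 2.732 N is within the 244.1 N limit, the crate stays put and friction is exactly 2.73 N.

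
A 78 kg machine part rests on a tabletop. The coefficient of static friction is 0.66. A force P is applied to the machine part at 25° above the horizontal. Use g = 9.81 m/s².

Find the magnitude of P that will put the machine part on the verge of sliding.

N = m g − P sin α (the pull lifts the machine part).
At impending slip, P cos α = μ_s N = μ_s (m g − P sin α).
Solving: P (cos α + μ_s sin α) = μ_s m g → P = 0.66×765/(cos 25° + 0.66 sin 25°) = 505/1.185 = 426 N.

P ≈ 426 N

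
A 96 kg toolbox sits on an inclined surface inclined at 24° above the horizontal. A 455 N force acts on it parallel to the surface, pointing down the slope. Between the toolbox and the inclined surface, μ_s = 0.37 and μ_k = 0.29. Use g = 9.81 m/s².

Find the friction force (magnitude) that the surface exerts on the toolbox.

Normal force: N = m g cos θ = 96 × 9.81 × cos 24° = 860.3 N.
For equilibrium along the incline the friction force must supply f = m g sin θ + P = 383 + 455 = 838 N (positive meaning up-slope).
Maximum static friction available: μ_s N = 0.37 × 860.3 = 318.3 N.
|838| exceeds 318.3 N, so the toolbox slips down-slope; friction is kinetic, f = μ_k N = 0.29×860.3 = 249 N.

f ≈ 249 N (up the incline)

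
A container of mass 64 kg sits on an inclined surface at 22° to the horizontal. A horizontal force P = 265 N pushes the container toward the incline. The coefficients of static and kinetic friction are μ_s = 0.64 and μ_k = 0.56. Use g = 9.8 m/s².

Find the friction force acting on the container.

f ≈ 10.8 N (down the incline)

The horizontal push has a component P sin θ into the surface, so N = m g cos θ + P sin θ = 581.5 + 99.27 = 680.8 N.
Parallel to the incline: P cos θ − m g sin θ = 245.7 − 235 = 10.75 N; the friction needed to balance this is 10.75 N acting down the slope.
Maximum static friction: μ_s N = 0.64 × 680.8 = 435.7 N.
Since 10.75 N is within the 435.7 N limit, the container stays put and friction is exactly 10.8 N.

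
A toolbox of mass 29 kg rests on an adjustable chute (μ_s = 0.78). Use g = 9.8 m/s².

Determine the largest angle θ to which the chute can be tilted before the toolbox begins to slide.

θ_max ≈ 38°

At the slip threshold, m g sin θ = μ_s · m g cos θ, so tan θ = μ_s.
θ_max = arctan(0.78) = 38°.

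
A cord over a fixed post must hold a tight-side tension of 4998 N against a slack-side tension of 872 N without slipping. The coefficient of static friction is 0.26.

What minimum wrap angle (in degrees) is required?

T₂/T₁ = e^{μβ} → β = ln(T₂/T₁)/μ.
β = ln(4998/872)/0.26 = 1.746/0.26 = 6.715 rad.
In degrees: β = 6.715 × 180/π = 385°.

β_min ≈ 385°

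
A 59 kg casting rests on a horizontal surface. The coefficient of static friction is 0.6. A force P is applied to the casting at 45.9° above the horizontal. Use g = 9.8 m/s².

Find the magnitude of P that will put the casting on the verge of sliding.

N = m g − P sin α (the pull lifts the casting).
At impending slip, P cos α = μ_s N = μ_s (m g − P sin α).
Solving: P (cos α + μ_s sin α) = μ_s m g → P = 0.6×578/(cos 45.9° + 0.6 sin 45.9°) = 347/1.127 = 308 N.

P ≈ 308 N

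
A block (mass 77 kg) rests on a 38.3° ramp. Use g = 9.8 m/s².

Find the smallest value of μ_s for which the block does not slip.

At the slip threshold m g sin θ = μ_s m g cos θ, so μ_s,min = tan θ.
μ_s,min = tan 38.3° = 0.79.

μ_s,min ≈ 0.79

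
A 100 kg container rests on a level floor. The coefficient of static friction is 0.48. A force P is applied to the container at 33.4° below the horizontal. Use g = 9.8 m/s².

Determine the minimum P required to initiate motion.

P ≈ 824 N

N = m g + P sin α (the push presses the container into the level floor).
At impending slip, P cos α = μ_s N = μ_s (m g + P sin α).
Solving: P (cos α − μ_s sin α) = μ_s m g → P = 0.48×980/(cos 33.4° − 0.48 sin 33.4°) = 470/0.5706 = 824 N.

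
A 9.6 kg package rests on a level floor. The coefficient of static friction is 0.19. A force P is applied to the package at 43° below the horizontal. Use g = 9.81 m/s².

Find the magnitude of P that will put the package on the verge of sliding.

N = m g + P sin α (the push presses the package into the level floor).
At impending slip, P cos α = μ_s N = μ_s (m g + P sin α).
Solving: P (cos α − μ_s sin α) = μ_s m g → P = 0.19×94.2/(cos 43° − 0.19 sin 43°) = 17.9/0.6018 = 29.7 N.

P ≈ 29.7 N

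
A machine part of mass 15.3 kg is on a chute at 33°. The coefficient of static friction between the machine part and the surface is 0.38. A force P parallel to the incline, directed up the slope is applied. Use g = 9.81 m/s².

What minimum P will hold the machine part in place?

The machine part tends to slide down (tan θ > μ_s), so at the point of impending slip friction acts up-slope at its limit: f = μ_s N.
P is parallel to the surface, so N = m g cos θ = 126 N.
Along the incline: P + μ_s N = m g sin θ, so P = 81.7 − 0.38×126 = 33.9 N.

P_min ≈ 33.9 N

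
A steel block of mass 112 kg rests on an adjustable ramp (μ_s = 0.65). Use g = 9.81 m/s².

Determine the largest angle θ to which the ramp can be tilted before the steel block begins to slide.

At the slip threshold, m g sin θ = μ_s · m g cos θ, so tan θ = μ_s.
θ_max = arctan(0.65) = 33°.

θ_max ≈ 33°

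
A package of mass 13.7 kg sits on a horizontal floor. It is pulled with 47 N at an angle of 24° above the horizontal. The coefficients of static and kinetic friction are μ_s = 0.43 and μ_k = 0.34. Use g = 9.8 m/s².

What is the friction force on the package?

f ≈ 42.9 N

N = m g − P sin α = 134.3 − 47×sin 24° = 115.1 N.
For equilibrium, f = P cos α = 47×cos 24° = 42.94 N.
The static-friction limit is μ_s N = 49.51 N.
42.94 ≤ 49.51 N → static; friction equals the required 42.9 N.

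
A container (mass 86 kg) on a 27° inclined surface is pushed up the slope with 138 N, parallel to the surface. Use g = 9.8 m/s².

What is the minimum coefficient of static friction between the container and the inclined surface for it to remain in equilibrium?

N = m g cos θ = 750.9 N.
Friction must make up the shortfall along the incline: f = m g sin θ − P = 382.6 − 138 = 244.6 N.
At the threshold f = μ_s N, so μ_s,min = 244.6/750.9 = 0.326.

μ_s,min ≈ 0.326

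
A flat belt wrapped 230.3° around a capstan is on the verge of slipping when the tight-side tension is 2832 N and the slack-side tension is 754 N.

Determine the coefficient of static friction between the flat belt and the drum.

μ ≈ 0.329

T₂/T₁ = e^{μβ} → μ = ln(T₂/T₁)/β.
β = 230.3° = 4.019 rad.
μ = ln(2832/754)/4.019 = ln(3.756)/4.019 = 0.329.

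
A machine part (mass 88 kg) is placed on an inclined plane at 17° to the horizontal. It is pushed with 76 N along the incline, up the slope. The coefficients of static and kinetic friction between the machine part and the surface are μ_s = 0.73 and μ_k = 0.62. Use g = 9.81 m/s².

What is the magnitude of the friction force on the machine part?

f ≈ 176 N (up the incline)

The normal reaction is N = m g cos θ = 825.6 N.
Parallel to the incline, ΣF = 0 gives f = m g sin θ − P = 252.4 − 76 = 176.4 N (up-slope positive).
Static friction can supply at most μ_s N = 602.7 N.
Since |176.4| ≤ 602.7 N, static friction is sufficient; f equals the required value, not μ_s N.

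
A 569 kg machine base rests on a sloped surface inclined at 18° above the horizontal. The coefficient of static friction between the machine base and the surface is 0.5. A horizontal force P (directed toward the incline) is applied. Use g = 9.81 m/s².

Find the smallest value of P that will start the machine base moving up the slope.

At impending motion up the slope, friction acts down-slope at its limit: f = μ_s N.
Perpendicular to the incline: N = m g cos θ + P sin θ.
Along the incline: P cos θ = m g sin θ + μ_s N = m g sin θ + μ_s (m g cos θ + P sin θ).
Solving, P (cos θ − μ_s sin θ) = m g (sin θ + μ_s cos θ), so P = 569×9.81×(sin 18° + 0.5 cos 18°)/(cos 18° − 0.5 sin 18°) = 5580×0.7845/0.7965 = 5500 N.

P ≈ 5500 N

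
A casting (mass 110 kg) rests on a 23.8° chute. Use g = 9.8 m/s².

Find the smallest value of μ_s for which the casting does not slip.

At the slip threshold m g sin θ = μ_s m g cos θ, so μ_s,min = tan θ.
μ_s,min = tan 23.8° = 0.441.

μ_s,min ≈ 0.441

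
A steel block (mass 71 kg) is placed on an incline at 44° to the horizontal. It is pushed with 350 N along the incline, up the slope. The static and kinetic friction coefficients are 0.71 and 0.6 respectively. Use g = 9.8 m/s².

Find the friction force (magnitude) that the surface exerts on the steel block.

Perpendicular to the surface, N = m g cos θ = 71·9.8·cos 44° = 500.5 N.
Parallel to the incline, ΣF = 0 gives f = m g sin θ − P = 483.3 − 350 = 133.3 N (up-slope positive).
Maximum static friction available: μ_s N = 0.71 × 500.5 = 355.4 N.
Since |133.3| ≤ 355.4 N, no slip — friction simply equals what equilibrium demands.

f ≈ 133 N (up the incline)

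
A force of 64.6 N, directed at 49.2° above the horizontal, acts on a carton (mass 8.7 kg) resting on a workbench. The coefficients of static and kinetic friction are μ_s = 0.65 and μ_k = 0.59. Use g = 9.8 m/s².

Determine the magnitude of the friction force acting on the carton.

f ≈ 21.5 N

N = m g − P sin α = 85.26 − 64.6×sin 49.2° = 36.36 N.
Horizontally, friction must balance P cos α = 42.21 N.
μ_s N = 0.65 × 36.36 = 23.63 N.
The required friction exceeds μ_s N, so the carton moves and f = μ_k N = 21.5 N.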